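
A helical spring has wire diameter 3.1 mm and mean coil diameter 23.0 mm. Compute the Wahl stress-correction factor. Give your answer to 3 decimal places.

C = D/d = 23.0/3.1 = 7.4194
K_W = (4C−1)/(4C−4) + 0.615/C = 28.677/25.677 + 0.0829 = 1.1997

1.200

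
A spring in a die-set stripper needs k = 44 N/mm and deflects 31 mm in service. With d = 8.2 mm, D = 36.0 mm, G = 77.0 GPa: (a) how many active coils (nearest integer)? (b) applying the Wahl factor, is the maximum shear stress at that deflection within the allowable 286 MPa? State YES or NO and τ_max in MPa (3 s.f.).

(a) 21 coils; (b) NO, τ_max = 312 MPa

N_a = Gd⁴/(8D³k) = (77.0×10³)(8.2⁴)/(8·36.0³·44) = 21.2 → N_a = 21
Actual rate k = Gd⁴/(8D³·21) = 44.415 N/mm
Working load F = kδ = 44.415·31 = 1376.9 N
C = 36.0/8.2 = 4.3902; K_W = (4C−1)/(4C−4)+0.615/C = 1.3613
τ_max = K_W·8FD/(πd³) = 1.3613·228.92 = 311.64 MPa
τ_max > 286 MPa → exceeds allowable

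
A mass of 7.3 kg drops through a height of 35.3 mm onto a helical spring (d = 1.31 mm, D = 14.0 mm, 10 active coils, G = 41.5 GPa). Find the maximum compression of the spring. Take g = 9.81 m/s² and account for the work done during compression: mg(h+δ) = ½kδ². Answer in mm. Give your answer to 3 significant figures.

289 mm

k = Gd⁴/(8D³N_a) = (41.5×10³)(1.31⁴)/(8·14.0³·10) = 0.55675 N/mm
W = mg = 7.3 × 9.81 = 71.613 N
½kδ² − Wδ − Wh = 0 → δ = (W + √(W² + 2kWh))/k
δ = (71.613 + √(5128.4 + 2814.85))/0.55675 = (71.613 + 89.125)/0.55675 = 288.71 mm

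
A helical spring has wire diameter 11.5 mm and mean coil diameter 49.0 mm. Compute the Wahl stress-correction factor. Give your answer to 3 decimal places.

1.374

C = D/d = 49.0/11.5 = 4.2609
K_W = (4C−1)/(4C−4) + 0.615/C = 16.043/13.043 + 0.1443 = 1.3743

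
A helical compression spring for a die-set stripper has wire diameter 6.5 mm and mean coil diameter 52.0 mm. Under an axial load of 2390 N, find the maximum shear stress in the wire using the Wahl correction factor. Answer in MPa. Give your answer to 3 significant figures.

Spring index C = D/d = 52.0/6.5 = 8.0000
K_W = (4C−1)/(4C−4) + 0.615/C = 31.000/28.000 + 0.0769 = 1.1840
τ₀ = 8FD/(πd³) = 8·2390·52.0/(π·6.5³) = 994240/862.76 = 1152.4 MPa
τ_max = K·τ₀ = 1.1840 × 1152.4 = 1364.5 MPa

1360 MPa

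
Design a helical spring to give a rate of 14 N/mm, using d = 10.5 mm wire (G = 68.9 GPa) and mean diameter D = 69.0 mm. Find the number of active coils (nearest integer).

N_a = Gd⁴/(8D³k) = (68.9×10³ × 10.5⁴)/(8 × 69.0³ × 14)
    = 8.37484e+08 / 3.6793e+07 = 22.76 → 23 coils

23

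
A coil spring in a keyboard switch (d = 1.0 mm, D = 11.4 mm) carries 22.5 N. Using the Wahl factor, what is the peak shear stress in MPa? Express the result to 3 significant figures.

Spring index C = D/d = 11.4/1.0 = 11.4000
K_W = (4C−1)/(4C−4) + 0.615/C = 44.600/41.600 + 0.0539 = 1.1261
τ₀ = 8FD/(πd³) = 8·22.5·11.4/(π·1.0³) = 2052/3.1416 = 653.17 MPa
τ_max = K·τ₀ = 1.1261 × 653.17 = 735.51 MPa

736 MPa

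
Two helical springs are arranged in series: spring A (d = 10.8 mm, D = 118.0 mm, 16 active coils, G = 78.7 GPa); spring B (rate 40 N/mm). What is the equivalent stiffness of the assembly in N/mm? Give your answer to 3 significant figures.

k_A = Gd⁴/(8D³N_a) = (78.7×10³)(10.8⁴)/(8·118.0³·16) = 5.0911 N/mm
Series: 1/k_eq = 1/5.0911 + 1/40 = 0.22142; k_eq = 4.5163 N/mm

4.52 N/mm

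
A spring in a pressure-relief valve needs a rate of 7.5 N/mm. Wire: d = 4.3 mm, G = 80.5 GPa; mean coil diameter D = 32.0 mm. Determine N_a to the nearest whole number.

14

N_a = Gd⁴/(8D³k) = (80.5×10³ × 4.3⁴)/(8 × 32.0³ × 7.5)
    = 2.75213e+07 / 1.96608e+06 = 14 → 14 coils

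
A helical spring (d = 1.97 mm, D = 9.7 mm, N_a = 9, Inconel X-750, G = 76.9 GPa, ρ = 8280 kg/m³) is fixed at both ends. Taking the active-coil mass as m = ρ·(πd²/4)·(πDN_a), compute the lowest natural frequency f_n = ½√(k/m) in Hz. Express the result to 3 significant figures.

798 Hz

k = Gd⁴/(8D³N_a) = (76.9×10³)(1.97⁴)/(8·9.7³·9) = 17.626 N/mm = 17626 N/m
Wire length L = πDN_a = π·9.7·9 = 274.26 mm
m = ρ·(πd²/4)·L = 8280 × 3.0481×10⁻⁶ m² × 0.27426 m = 0.0069218 kg
f_n = ½√(k/m) = 0.5·√(17626/0.0069218) = 0.5·√(2.5464e+06) = 797.87 Hz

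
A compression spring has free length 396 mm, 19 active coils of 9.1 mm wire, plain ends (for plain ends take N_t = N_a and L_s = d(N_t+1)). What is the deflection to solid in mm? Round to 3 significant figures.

N_t = 19; L_s = 9.1·20 = 182 mm
δ_solid = L₀ − L_s = 396 − 182 = 214 mm

214 mm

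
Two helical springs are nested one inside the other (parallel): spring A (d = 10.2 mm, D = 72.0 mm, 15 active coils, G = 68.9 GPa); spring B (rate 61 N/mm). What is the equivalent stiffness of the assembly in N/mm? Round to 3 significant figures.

k_A = Gd⁴/(8D³N_a) = (68.9×10³)(10.2⁴)/(8·72.0³·15) = 16.651 N/mm
Parallel: k_eq = 16.651 + 61 = 77.651 N/mm

77.7 N/mm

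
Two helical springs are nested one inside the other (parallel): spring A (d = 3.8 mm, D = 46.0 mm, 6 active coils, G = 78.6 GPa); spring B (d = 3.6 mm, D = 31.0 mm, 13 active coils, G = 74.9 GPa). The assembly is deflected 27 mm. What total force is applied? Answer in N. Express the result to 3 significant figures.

204 N

k_A = Gd⁴/(8D³N_a) = (78.6×10³)(3.8⁴)/(8·46.0³·6) = 3.5079 N/mm
k_B = Gd⁴/(8D³N_a) = (74.9×10³)(3.6⁴)/(8·31.0³·13) = 4.0604 N/mm
Parallel: k_eq = 3.5079 + 4.0604 = 7.5683 N/mm
F = k_eq·δ = 7.5683·27 = 204.34 N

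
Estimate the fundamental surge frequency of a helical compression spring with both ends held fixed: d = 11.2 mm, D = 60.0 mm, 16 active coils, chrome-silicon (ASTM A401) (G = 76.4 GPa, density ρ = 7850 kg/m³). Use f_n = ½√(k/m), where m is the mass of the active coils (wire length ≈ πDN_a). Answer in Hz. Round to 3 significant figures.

68.3 Hz

k = Gd⁴/(8D³N_a) = (76.4×10³)(11.2⁴)/(8·60.0³·16) = 43.481 N/mm = 43481 N/m
Wire length L = πDN_a = π·60.0·16 = 3015.9 mm
m = ρ·(πd²/4)·L = 7850 × 98.52×10⁻⁶ m² × 3.0159 m = 2.3325 kg
f_n = ½√(k/m) = 0.5·√(43481/2.3325) = 0.5·√(18642) = 68.267 Hz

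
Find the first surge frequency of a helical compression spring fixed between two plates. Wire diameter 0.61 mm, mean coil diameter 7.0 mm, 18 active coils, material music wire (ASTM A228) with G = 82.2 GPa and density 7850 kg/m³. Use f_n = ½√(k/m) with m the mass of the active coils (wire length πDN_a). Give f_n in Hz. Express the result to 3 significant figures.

252 Hz

k = Gd⁴/(8D³N_a) = (82.2×10³)(0.61⁴)/(8·7.0³·18) = 0.23043 N/mm = 230.43 N/m
Wire length L = πDN_a = π·7.0·18 = 395.84 mm
m = ρ·(πd²/4)·L = 7850 × 0.29225×10⁻⁶ m² × 0.39584 m = 0.00090811 kg
f_n = ½√(k/m) = 0.5·√(230.43/0.00090811) = 0.5·√(2.5374e+05) = 251.86 Hz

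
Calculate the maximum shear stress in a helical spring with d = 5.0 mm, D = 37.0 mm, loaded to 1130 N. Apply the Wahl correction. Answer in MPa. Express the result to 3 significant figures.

Spring index C = D/d = 37.0/5.0 = 7.4000
K_W = (4C−1)/(4C−4) + 0.615/C = 28.600/25.600 + 0.0831 = 1.2003
τ₀ = 8FD/(πd³) = 8·1130·37.0/(π·5.0³) = 334480/392.7 = 851.75 MPa
τ_max = K·τ₀ = 1.2003 × 851.75 = 1022.3 MPa

1020 MPa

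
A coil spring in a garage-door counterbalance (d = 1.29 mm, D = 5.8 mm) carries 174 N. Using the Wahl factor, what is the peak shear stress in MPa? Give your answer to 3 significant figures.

Spring index C = D/d = 5.8/1.29 = 4.4961
K_W = (4C−1)/(4C−4) + 0.615/C = 16.984/13.984 + 0.1368 = 1.3513
τ₀ = 8FD/(πd³) = 8·174·5.8/(π·1.29³) = 8073.6/6.744 = 1197.1 MPa
τ_max = K·τ₀ = 1.3513 × 1197.1 = 1617.7 MPa

1620 MPa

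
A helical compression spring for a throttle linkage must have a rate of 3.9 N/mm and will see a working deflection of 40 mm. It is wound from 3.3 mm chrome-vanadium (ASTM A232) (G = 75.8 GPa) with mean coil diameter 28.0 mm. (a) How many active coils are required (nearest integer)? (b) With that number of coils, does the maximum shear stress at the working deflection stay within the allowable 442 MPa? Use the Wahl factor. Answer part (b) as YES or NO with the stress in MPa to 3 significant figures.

N_a = Gd⁴/(8D³k) = (75.8×10³)(3.3⁴)/(8·28.0³·3.9) = 13.12 → N_a = 13
Actual rate k = Gd⁴/(8D³·13) = 3.9375 N/mm
Working load F = kδ = 3.9375·40 = 157.5 N
C = 28.0/3.3 = 8.4848; K_W = (4C−1)/(4C−4)+0.615/C = 1.1727
τ_max = K_W·8FD/(πd³) = 1.1727·312.49 = 366.45 MPa
τ_max ≤ 442 MPa → acceptable

(a) 13 coils; (b) YES, τ_max = 366 MPa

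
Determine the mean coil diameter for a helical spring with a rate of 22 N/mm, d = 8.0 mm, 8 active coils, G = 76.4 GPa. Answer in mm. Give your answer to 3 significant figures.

60.6 mm

D = (Gd⁴/(8N_a·k))^(1/3) = (76.4×10³·8.0⁴/(8·8·22))^(1/3)
  = (222255)^(1/3) = 60.5736 mm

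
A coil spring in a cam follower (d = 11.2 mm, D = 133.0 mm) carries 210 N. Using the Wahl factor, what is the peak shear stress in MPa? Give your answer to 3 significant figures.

Spring index C = D/d = 133.0/11.2 = 11.8750
K_W = (4C−1)/(4C−4) + 0.615/C = 46.500/43.500 + 0.0518 = 1.1208
τ₀ = 8FD/(πd³) = 8·210·133.0/(π·11.2³) = 223440/4413.7 = 50.624 MPa
τ_max = K·τ₀ = 1.1208 × 50.624 = 56.737 MPa

56.7 MPa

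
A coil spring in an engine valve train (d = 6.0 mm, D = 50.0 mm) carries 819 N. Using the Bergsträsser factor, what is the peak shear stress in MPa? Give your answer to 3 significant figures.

562 MPa

Spring index C = D/d = 50.0/6.0 = 8.3333
K_B = (4C+2)/(4C−3) = 35.333/30.333 = 1.1648
τ₀ = 8FD/(πd³) = 8·819·50.0/(π·6.0³) = 327600/678.58 = 482.77 MPa
τ_max = K·τ₀ = 1.1648 × 482.77 = 562.35 MPa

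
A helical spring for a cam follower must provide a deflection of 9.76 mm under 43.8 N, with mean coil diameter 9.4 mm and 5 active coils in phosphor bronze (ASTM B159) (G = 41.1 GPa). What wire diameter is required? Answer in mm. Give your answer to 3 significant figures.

1.38 mm

Required rate k = F/δ = 43.8/9.76 = 4.4877 N/mm
d = (8D³N_a·k / G)^(1/4) = (8·9.4³·5·4.4877 / (41.1×10³))^0.25
  = (3.6277)^0.25 = 1.3801 mm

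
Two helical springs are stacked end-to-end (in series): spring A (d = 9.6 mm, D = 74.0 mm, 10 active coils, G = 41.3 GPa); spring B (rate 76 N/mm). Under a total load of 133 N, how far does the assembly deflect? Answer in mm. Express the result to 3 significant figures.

k_A = Gd⁴/(8D³N_a) = (41.3×10³)(9.6⁴)/(8·74.0³·10) = 10.821 N/mm
Series: 1/k_eq = 1/10.821 + 1/76 = 0.10557; k_eq = 9.472 N/mm
δ = F/k_eq = 133/9.472 = 14.041 mm

14.0 mm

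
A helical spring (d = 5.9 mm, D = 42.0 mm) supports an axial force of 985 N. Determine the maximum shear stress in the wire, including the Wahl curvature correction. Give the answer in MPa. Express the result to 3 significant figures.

620 MPa

Spring index C = D/d = 42.0/5.9 = 7.1186
K_W = (4C−1)/(4C−4) + 0.615/C = 27.475/24.475 + 0.0864 = 1.2090
τ₀ = 8FD/(πd³) = 8·985·42.0/(π·5.9³) = 330960/645.22 = 512.94 MPa
τ_max = K·τ₀ = 1.2090 × 512.94 = 620.13 MPa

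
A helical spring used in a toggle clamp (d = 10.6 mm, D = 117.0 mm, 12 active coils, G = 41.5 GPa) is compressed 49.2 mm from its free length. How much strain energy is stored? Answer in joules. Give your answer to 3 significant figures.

4.12 J

k = Gd⁴/(8D³N_a) = (41.5×10³)(10.6⁴)/(8·117.0³·12) = 3.4076 N/mm
U = ½kδ² = 0.5 × 3.4076 × 49.2² = 4124.2 N·mm = 4.1242 J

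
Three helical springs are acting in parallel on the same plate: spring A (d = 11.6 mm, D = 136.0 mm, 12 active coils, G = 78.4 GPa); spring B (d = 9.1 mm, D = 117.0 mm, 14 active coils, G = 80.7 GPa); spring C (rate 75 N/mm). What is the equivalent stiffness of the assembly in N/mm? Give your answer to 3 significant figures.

84.0 N/mm

k_A = Gd⁴/(8D³N_a) = (78.4×10³)(11.6⁴)/(8·136.0³·12) = 5.8784 N/mm
k_B = Gd⁴/(8D³N_a) = (80.7×10³)(9.1⁴)/(8·117.0³·14) = 3.0851 N/mm
Parallel: k_eq = 5.8784 + 3.0851 + 75 = 83.963 N/mm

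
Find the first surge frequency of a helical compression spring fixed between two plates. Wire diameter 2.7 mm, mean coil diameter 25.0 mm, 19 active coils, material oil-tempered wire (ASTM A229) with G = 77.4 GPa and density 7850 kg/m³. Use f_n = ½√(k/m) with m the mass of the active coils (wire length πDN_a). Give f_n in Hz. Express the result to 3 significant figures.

80.3 Hz

k = Gd⁴/(8D³N_a) = (77.4×10³)(2.7⁴)/(8·25.0³·19) = 1.7319 N/mm = 1731.9 N/m
Wire length L = πDN_a = π·25.0·19 = 1492.3 mm
m = ρ·(πd²/4)·L = 7850 × 5.7256×10⁻⁶ m² × 1.4923 m = 0.06707 kg
f_n = ½√(k/m) = 0.5·√(1731.9/0.06707) = 0.5·√(25823) = 80.347 Hz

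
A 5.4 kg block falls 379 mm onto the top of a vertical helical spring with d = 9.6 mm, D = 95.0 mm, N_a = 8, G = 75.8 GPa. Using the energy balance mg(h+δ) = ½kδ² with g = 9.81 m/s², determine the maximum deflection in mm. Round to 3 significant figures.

k = Gd⁴/(8D³N_a) = (75.8×10³)(9.6⁴)/(8·95.0³·8) = 11.733 N/mm
W = mg = 5.4 × 9.81 = 52.974 N
½kδ² − Wδ − Wh = 0 → δ = (W + √(W² + 2kWh))/k
δ = (52.974 + √(2806.2 + 471124))/11.733 = (52.974 + 688.43)/11.733 = 63.19 mm

63.2 mm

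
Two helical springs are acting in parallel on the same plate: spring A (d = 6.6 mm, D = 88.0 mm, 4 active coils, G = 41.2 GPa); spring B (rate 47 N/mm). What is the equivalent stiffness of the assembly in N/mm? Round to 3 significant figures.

50.6 N/mm

k_A = Gd⁴/(8D³N_a) = (41.2×10³)(6.6⁴)/(8·88.0³·4) = 3.5849 N/mm
Parallel: k_eq = 3.5849 + 47 = 50.585 N/mm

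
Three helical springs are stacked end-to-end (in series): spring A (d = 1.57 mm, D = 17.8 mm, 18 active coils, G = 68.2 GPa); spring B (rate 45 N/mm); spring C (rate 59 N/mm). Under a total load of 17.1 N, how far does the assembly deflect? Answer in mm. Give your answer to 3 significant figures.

k_A = Gd⁴/(8D³N_a) = (68.2×10³)(1.57⁴)/(8·17.8³·18) = 0.51022 N/mm
Series: 1/k_eq = 1/0.51022 + 1/45 + 1/59 = 1.9991; k_eq = 0.50023 N/mm
δ = F/k_eq = 17.1/0.50023 = 34.185 mm

34.2 mm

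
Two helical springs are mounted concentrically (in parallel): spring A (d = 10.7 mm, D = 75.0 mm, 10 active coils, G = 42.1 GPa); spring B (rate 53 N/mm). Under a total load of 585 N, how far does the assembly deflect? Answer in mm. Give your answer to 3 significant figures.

k_A = Gd⁴/(8D³N_a) = (42.1×10³)(10.7⁴)/(8·75.0³·10) = 16.351 N/mm
Parallel: k_eq = 16.351 + 53 = 69.351 N/mm
δ = F/k_eq = 585/69.351 = 8.4354 mm

8.44 mm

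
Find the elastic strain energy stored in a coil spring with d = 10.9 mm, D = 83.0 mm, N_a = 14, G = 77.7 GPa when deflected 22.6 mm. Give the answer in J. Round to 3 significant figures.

4.37 J

k = Gd⁴/(8D³N_a) = (77.7×10³)(10.9⁴)/(8·83.0³·14) = 17.127 N/mm
U = ½kδ² = 0.5 × 17.127 × 22.6² = 4373.8 N·mm = 4.3738 J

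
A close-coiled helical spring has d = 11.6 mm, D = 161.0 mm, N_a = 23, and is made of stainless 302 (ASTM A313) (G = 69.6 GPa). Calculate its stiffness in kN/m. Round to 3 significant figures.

1.64 kN/m

k = Gd⁴/(8D³N_a) = (69.6×10³ × 11.6⁴) / (8 × 161.0³ × 23)
  = 1.2602e+09 / 7.67884e+08 = 1.6411 N/mm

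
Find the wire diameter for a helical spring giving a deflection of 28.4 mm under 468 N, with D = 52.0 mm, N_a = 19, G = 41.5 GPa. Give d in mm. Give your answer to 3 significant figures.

9.60 mm

Required rate k = F/δ = 468/28.4 = 16.479 N/mm
d = (8D³N_a·k / G)^(1/4) = (8·52.0³·19·16.479 / (41.5×10³))^0.25
  = (8486.6)^0.25 = 9.5981 mm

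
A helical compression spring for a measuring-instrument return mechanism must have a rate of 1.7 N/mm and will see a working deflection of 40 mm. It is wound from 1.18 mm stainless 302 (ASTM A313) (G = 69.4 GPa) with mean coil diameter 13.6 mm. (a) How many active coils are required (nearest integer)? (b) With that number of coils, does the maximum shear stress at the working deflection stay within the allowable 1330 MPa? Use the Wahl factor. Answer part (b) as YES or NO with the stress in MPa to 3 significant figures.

N_a = Gd⁴/(8D³k) = (69.4×10³)(1.18⁴)/(8·13.6³·1.7) = 3.933 → N_a = 4
Actual rate k = Gd⁴/(8D³·4) = 1.6716 N/mm
Working load F = kδ = 1.6716·40 = 66.862 N
C = 13.6/1.18 = 11.5254; K_W = (4C−1)/(4C−4)+0.615/C = 1.1246
τ_max = K_W·8FD/(πd³) = 1.1246·1409.3 = 1585 MPa
τ_max > 1330 MPa → exceeds allowable

(a) 4 coils; (b) NO, τ_max = 1580 MPa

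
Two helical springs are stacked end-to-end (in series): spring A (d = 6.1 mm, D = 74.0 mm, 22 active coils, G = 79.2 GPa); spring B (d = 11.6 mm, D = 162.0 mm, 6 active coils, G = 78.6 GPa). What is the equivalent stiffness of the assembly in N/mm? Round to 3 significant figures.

1.26 N/mm

k_A = Gd⁴/(8D³N_a) = (79.2×10³)(6.1⁴)/(8·74.0³·22) = 1.5376 N/mm
k_B = Gd⁴/(8D³N_a) = (78.6×10³)(11.6⁴)/(8·162.0³·6) = 6.9738 N/mm
Series: 1/k_eq = 1/1.5376 + 1/6.9738 = 0.79377; k_eq = 1.2598 N/mm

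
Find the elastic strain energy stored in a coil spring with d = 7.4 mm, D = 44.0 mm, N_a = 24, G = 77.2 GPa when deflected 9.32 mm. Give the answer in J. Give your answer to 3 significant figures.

k = Gd⁴/(8D³N_a) = (77.2×10³)(7.4⁴)/(8·44.0³·24) = 14.154 N/mm
U = ½kδ² = 0.5 × 14.154 × 9.32² = 614.73 N·mm = 0.61473 J

0.615 J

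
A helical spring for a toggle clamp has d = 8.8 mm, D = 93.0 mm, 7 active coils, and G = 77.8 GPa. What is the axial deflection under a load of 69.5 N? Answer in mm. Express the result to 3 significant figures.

6.71 mm

k = Gd⁴/(8D³N_a) = (77.8×10³)(8.8⁴)/(8·93.0³·7) = 10.358 N/mm
δ = F/k = 69.5 / 10.358 = 6.7098 mm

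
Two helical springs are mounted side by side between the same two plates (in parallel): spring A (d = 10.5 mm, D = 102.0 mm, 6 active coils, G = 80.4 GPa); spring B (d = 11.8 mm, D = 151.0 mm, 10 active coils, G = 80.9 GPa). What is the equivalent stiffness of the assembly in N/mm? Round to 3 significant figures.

k_A = Gd⁴/(8D³N_a) = (80.4×10³)(10.5⁴)/(8·102.0³·6) = 19.185 N/mm
k_B = Gd⁴/(8D³N_a) = (80.9×10³)(11.8⁴)/(8·151.0³·10) = 5.6945 N/mm
Parallel: k_eq = 19.185 + 5.6945 = 24.88 N/mm

24.9 N/mm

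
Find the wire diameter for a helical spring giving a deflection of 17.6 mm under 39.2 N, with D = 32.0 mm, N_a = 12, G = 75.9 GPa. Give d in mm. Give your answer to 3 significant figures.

Required rate k = F/δ = 39.2/17.6 = 2.2273 N/mm
d = (8D³N_a·k / G)^(1/4) = (8·32.0³·12·2.2273 / (75.9×10³))^0.25
  = (92.311)^0.25 = 3.0997 mm

3.10 mm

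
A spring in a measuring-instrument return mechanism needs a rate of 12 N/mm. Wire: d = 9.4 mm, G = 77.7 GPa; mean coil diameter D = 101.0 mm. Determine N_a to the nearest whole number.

6

N_a = Gd⁴/(8D³k) = (77.7×10³ × 9.4⁴)/(8 × 101.0³ × 12)
    = 6.06642e+08 / 9.89089e+07 = 6.133 → 6 coils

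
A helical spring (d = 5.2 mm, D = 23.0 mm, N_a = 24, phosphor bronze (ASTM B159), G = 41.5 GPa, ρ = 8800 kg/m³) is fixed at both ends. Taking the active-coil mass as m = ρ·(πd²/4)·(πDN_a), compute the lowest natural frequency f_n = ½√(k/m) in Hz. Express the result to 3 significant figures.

k = Gd⁴/(8D³N_a) = (41.5×10³)(5.2⁴)/(8·23.0³·24) = 12.989 N/mm = 12989 N/m
Wire length L = πDN_a = π·23.0·24 = 1734.2 mm
m = ρ·(πd²/4)·L = 8800 × 21.237×10⁻⁶ m² × 1.7342 m = 0.32409 kg
f_n = ½√(k/m) = 0.5·√(12989/0.32409) = 0.5·√(40078) = 100.1 Hz

100 Hz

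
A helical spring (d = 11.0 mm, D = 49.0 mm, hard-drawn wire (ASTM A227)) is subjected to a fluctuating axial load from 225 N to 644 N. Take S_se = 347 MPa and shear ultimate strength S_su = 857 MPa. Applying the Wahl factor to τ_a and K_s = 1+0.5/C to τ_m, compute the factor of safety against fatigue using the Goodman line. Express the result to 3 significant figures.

C = D/d = 49.0/11.0 = 4.4545; K_W = (4C−1)/(4C−4)+0.615/C = 1.3552; K_s = 1+0.5/C = 1.1122
F_a = (F_max−F_min)/2 = 209.5 N; F_m = (F_max+F_min)/2 = 434.5 N
τ_a = K_W·8F_aD/(πd³) = 1.3552 × 19.64 = 26.616 MPa
τ_m = K_s·8F_mD/(πd³) = 1.1122 × 40.733 = 45.305 MPa
Goodman: 1/n_f = τ_a/S_se + τ_m/S_su = 26.616/347 + 45.305/857 = 0.07670 + 0.05286 = 0.12957
n_f = 1/0.12957 = 7.718

7.72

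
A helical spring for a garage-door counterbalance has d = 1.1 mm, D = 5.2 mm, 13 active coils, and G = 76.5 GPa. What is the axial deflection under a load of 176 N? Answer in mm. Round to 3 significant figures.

23.0 mm

k = Gd⁴/(8D³N_a) = (76.5×10³)(1.1⁴)/(8·5.2³·13) = 7.6593 N/mm
δ = F/k = 176 / 7.6593 = 22.979 mm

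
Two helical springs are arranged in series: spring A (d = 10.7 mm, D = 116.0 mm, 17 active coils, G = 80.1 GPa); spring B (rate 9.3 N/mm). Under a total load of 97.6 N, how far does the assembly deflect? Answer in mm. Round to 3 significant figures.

k_A = Gd⁴/(8D³N_a) = (80.1×10³)(10.7⁴)/(8·116.0³·17) = 4.946 N/mm
Series: 1/k_eq = 1/4.946 + 1/9.3 = 0.30971; k_eq = 3.2288 N/mm
δ = F/k_eq = 97.6/3.2288 = 30.228 mm

30.2 mm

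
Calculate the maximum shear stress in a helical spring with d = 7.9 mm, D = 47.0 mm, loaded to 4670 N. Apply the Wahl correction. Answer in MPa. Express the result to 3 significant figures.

1420 MPa

Spring index C = D/d = 47.0/7.9 = 5.9494
K_W = (4C−1)/(4C−4) + 0.615/C = 22.797/19.797 + 0.1034 = 1.2549
τ₀ = 8FD/(πd³) = 8·4670·47.0/(π·7.9³) = 1.75592e+06/1548.9 = 1133.6 MPa
τ_max = K·τ₀ = 1.2549 × 1133.6 = 1422.6 MPa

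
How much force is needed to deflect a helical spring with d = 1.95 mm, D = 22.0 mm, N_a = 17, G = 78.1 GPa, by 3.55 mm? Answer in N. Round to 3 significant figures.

2.77 N

k = Gd⁴/(8D³N_a) = (78.1×10³)(1.95⁴)/(8·22.0³·17) = 0.7798 N/mm
F = k·δ = 0.7798 × 3.55 = 2.7683 N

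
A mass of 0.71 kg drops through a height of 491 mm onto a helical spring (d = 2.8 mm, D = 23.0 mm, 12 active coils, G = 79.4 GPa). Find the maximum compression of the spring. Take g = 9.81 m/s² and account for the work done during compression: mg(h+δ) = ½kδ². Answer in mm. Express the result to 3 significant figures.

k = Gd⁴/(8D³N_a) = (79.4×10³)(2.8⁴)/(8·23.0³·12) = 4.1783 N/mm
W = mg = 0.71 × 9.81 = 6.9651 N
½kδ² − Wδ − Wh = 0 → δ = (W + √(W² + 2kWh))/k
δ = (6.9651 + √(48.513 + 28578.3))/4.1783 = (6.9651 + 169.19)/4.1783 = 42.161 mm

42.2 mm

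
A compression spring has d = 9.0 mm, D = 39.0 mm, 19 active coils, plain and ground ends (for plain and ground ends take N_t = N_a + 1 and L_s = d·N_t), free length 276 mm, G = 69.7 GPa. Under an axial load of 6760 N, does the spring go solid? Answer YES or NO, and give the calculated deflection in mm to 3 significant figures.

YES, δ = 133 mm

k = Gd⁴/(8D³N_a) = (69.7×10³)(9.0⁴)/(8·39.0³·19) = 50.718 N/mm
N_t = 20; L_s = 9.0·20 = 180 mm; δ_solid = L₀ − L_s = 276 − 180 = 96 mm
δ = F/k = 6760/50.718 = 133.29 mm
δ ≥ δ_solid → spring goes solid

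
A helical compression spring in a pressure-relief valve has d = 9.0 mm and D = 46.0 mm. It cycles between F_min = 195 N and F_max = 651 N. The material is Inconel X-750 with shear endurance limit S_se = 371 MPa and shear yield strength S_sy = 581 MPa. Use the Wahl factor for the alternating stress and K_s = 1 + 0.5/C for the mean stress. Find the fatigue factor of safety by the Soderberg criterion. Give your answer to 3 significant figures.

C = D/d = 46.0/9.0 = 5.1111; K_W = (4C−1)/(4C−4)+0.615/C = 1.3028; K_s = 1+0.5/C = 1.0978
F_a = (F_max−F_min)/2 = 228 N; F_m = (F_max+F_min)/2 = 423 N
τ_a = K_W·8F_aD/(πd³) = 1.3028 × 36.636 = 47.728 MPa
τ_m = K_s·8F_mD/(πd³) = 1.0978 × 67.969 = 74.618 MPa
Soderberg: 1/n_f = τ_a/S_se + τ_m/S_sy = 47.728/371 + 74.618/581 = 0.12865 + 0.12843 = 0.25708
n_f = 1/0.25708 = 3.89

3.89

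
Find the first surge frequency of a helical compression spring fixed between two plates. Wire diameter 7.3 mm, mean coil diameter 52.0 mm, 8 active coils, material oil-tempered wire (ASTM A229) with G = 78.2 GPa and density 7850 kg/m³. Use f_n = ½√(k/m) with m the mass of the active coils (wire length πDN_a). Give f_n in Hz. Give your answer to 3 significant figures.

k = Gd⁴/(8D³N_a) = (78.2×10³)(7.3⁴)/(8·52.0³·8) = 24.678 N/mm = 24678 N/m
Wire length L = πDN_a = π·52.0·8 = 1306.9 mm
m = ρ·(πd²/4)·L = 7850 × 41.854×10⁻⁶ m² × 1.3069 m = 0.42939 kg
f_n = ½√(k/m) = 0.5·√(24678/0.42939) = 0.5·√(57472) = 119.87 Hz

120 Hz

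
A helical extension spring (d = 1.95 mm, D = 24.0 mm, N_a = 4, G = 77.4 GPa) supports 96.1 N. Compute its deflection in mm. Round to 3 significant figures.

k = Gd⁴/(8D³N_a) = (77.4×10³)(1.95⁴)/(8·24.0³·4) = 2.5299 N/mm
δ = F/k = 96.1 / 2.5299 = 37.986 mm

38.0 mm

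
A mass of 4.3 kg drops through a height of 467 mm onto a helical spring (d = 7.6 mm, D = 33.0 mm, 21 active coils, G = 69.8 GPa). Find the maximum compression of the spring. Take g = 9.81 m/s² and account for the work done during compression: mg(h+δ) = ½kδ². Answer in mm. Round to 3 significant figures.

33.1 mm

k = Gd⁴/(8D³N_a) = (69.8×10³)(7.6⁴)/(8·33.0³·21) = 38.571 N/mm
W = mg = 4.3 × 9.81 = 42.183 N
½kδ² − Wδ − Wh = 0 → δ = (W + √(W² + 2kWh))/k
δ = (42.183 + √(1779.4 + 1.51965e+06))/38.571 = (42.183 + 1233.5)/38.571 = 33.073 mm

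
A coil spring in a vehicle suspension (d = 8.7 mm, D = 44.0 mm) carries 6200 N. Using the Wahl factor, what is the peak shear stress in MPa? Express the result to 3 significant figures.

1380 MPa

Spring index C = D/d = 44.0/8.7 = 5.0575
K_W = (4C−1)/(4C−4) + 0.615/C = 19.230/16.230 + 0.1216 = 1.3064
τ₀ = 8FD/(πd³) = 8·6200·44.0/(π·8.7³) = 2.1824e+06/2068.7 = 1054.9 MPa
τ_max = K·τ₀ = 1.3064 × 1054.9 = 1378.2 MPa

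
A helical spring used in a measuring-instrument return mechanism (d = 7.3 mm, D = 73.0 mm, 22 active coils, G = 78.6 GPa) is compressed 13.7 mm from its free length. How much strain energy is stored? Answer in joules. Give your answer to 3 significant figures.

k = Gd⁴/(8D³N_a) = (78.6×10³)(7.3⁴)/(8·73.0³·22) = 3.2601 N/mm
U = ½kδ² = 0.5 × 3.2601 × 13.7² = 305.95 N·mm = 0.30595 J

0.306 J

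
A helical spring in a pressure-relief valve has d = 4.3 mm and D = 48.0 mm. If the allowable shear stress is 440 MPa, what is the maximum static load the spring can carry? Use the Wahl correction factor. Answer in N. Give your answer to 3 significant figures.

254 N

C = D/d = 48.0/4.3 = 11.1628
K_W = (4C−1)/(4C−4) + 0.615/C = 43.651/40.651 + 0.0551 = 1.1289
τ_max = K·8FD/(πd³) → F_max = τ_allow·πd³/(8DK)
F_max = 440·π·4.3³/(8·48.0·1.1289) = 1.099e+05/433.49 = 253.53 N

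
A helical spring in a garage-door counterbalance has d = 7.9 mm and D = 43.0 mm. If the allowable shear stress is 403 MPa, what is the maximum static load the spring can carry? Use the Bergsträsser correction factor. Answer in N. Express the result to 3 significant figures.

C = D/d = 43.0/7.9 = 5.4430
K_B = (4C+2)/(4C−3) = 23.772/18.772 = 1.2664
τ_max = K·8FD/(πd³) → F_max = τ_allow·πd³/(8DK)
F_max = 403·π·7.9³/(8·43.0·1.2664) = 6.2422e+05/435.63 = 1432.9 N

1430 N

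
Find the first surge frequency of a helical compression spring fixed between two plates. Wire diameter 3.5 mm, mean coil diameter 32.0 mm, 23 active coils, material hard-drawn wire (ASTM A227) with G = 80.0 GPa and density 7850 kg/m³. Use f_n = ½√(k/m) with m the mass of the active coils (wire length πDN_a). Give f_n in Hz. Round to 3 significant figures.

k = Gd⁴/(8D³N_a) = (80.0×10³)(3.5⁴)/(8·32.0³·23) = 1.9911 N/mm = 1991.1 N/m
Wire length L = πDN_a = π·32.0·23 = 2312.2 mm
m = ρ·(πd²/4)·L = 7850 × 9.6211×10⁻⁶ m² × 2.3122 m = 0.17463 kg
f_n = ½√(k/m) = 0.5·√(1991.1/0.17463) = 0.5·√(11402) = 53.389 Hz

53.4 Hz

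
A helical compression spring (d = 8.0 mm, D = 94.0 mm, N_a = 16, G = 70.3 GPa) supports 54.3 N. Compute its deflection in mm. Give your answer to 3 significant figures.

20.0 mm

k = Gd⁴/(8D³N_a) = (70.3×10³)(8.0⁴)/(8·94.0³·16) = 2.7085 N/mm
δ = F/k = 54.3 / 2.7085 = 20.048 mm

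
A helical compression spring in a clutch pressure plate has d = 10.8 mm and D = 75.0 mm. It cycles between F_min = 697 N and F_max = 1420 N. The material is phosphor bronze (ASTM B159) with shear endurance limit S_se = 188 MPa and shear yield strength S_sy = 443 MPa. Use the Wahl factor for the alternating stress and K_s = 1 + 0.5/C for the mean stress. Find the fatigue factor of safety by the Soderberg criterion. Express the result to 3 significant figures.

C = D/d = 75.0/10.8 = 6.9444; K_W = (4C−1)/(4C−4)+0.615/C = 1.2147; K_s = 1+0.5/C = 1.0720
F_a = (F_max−F_min)/2 = 361.5 N; F_m = (F_max+F_min)/2 = 1058.5 N
τ_a = K_W·8F_aD/(πd³) = 1.2147 × 54.807 = 66.576 MPa
τ_m = K_s·8F_mD/(πd³) = 1.0720 × 160.48 = 172.03 MPa
Soderberg: 1/n_f = τ_a/S_se + τ_m/S_sy = 66.576/188 + 172.03/443 = 0.35413 + 0.38834 = 0.74247
n_f = 1/0.74247 = 1.347

1.35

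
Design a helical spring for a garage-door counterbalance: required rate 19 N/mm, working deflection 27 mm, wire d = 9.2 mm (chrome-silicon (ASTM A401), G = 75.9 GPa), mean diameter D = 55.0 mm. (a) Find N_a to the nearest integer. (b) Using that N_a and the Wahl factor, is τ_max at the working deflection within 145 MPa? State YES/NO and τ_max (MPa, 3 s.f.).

N_a = Gd⁴/(8D³k) = (75.9×10³)(9.2⁴)/(8·55.0³·19) = 21.5 → N_a = 22
Actual rate k = Gd⁴/(8D³·22) = 18.569 N/mm
Working load F = kδ = 18.569·27 = 501.37 N
C = 55.0/9.2 = 5.9783; K_W = (4C−1)/(4C−4)+0.615/C = 1.2535
τ_max = K_W·8FD/(πd³) = 1.2535·90.177 = 113.04 MPa
τ_max ≤ 145 MPa → acceptable

(a) 22 coils; (b) YES, τ_max = 113 MPa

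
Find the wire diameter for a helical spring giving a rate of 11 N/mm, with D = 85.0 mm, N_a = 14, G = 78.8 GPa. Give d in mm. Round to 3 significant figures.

d = (8D³N_a·k / G)^(1/4) = (8·85.0³·14·11 / (78.8×10³))^0.25
  = (9601.5)^0.25 = 9.8989 mm

9.90 mm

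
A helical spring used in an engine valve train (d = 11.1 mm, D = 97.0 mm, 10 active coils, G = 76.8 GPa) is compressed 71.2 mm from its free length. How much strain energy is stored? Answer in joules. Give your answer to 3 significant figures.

k = Gd⁴/(8D³N_a) = (76.8×10³)(11.1⁴)/(8·97.0³·10) = 15.968 N/mm
U = ½kδ² = 0.5 × 15.968 × 71.2² = 40474 N·mm = 40.474 J

40.5 J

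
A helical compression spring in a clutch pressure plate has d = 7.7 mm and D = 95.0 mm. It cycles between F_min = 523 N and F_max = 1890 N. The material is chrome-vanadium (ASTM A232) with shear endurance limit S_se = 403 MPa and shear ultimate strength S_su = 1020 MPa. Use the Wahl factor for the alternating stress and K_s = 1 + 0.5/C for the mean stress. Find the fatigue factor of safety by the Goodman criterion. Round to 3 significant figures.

0.604

C = D/d = 95.0/7.7 = 12.3377; K_W = (4C−1)/(4C−4)+0.615/C = 1.1160; K_s = 1+0.5/C = 1.0405
F_a = (F_max−F_min)/2 = 683.5 N; F_m = (F_max+F_min)/2 = 1206.5 N
τ_a = K_W·8F_aD/(πd³) = 1.1160 × 362.18 = 404.2 MPa
τ_m = K_s·8F_mD/(πd³) = 1.0405 × 639.32 = 665.23 MPa
Goodman: 1/n_f = τ_a/S_se + τ_m/S_su = 404.2/403 + 665.23/1020 = 1.00297 + 0.65219 = 1.6552
n_f = 1/1.6552 = 0.6042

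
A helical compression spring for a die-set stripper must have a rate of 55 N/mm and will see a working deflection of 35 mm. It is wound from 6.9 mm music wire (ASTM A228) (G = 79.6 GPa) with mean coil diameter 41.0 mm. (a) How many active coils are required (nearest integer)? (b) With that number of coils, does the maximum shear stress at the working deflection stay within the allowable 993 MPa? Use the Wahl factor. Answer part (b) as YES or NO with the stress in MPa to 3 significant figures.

N_a = Gd⁴/(8D³k) = (79.6×10³)(6.9⁴)/(8·41.0³·55) = 5.95 → N_a = 6
Actual rate k = Gd⁴/(8D³·6) = 54.54 N/mm
Working load F = kδ = 54.54·35 = 1908.9 N
C = 41.0/6.9 = 5.9420; K_W = (4C−1)/(4C−4)+0.615/C = 1.2553
τ_max = K_W·8FD/(πd³) = 1.2553·606.68 = 761.54 MPa
τ_max ≤ 993 MPa → acceptable

(a) 6 coils; (b) YES, τ_max = 762 MPa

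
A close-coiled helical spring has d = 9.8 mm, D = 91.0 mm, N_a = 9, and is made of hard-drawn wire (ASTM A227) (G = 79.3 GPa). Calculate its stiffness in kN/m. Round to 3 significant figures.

13.5 kN/m

k = Gd⁴/(8D³N_a) = (79.3×10³ × 9.8⁴) / (8 × 91.0³ × 9)
  = 7.31438e+08 / 5.42571e+07 = 13.481 N/mm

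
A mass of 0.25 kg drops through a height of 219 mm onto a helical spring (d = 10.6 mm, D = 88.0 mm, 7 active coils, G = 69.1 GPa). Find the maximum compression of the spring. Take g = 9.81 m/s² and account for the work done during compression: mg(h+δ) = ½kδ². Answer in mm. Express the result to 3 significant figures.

k = Gd⁴/(8D³N_a) = (69.1×10³)(10.6⁴)/(8·88.0³·7) = 22.859 N/mm
W = mg = 0.25 × 9.81 = 2.4525 N
½kδ² − Wδ − Wh = 0 → δ = (W + √(W² + 2kWh))/k
δ = (2.4525 + √(6.0148 + 24555.5))/22.859 = (2.4525 + 156.72)/22.859 = 6.9631 mm

6.96 mm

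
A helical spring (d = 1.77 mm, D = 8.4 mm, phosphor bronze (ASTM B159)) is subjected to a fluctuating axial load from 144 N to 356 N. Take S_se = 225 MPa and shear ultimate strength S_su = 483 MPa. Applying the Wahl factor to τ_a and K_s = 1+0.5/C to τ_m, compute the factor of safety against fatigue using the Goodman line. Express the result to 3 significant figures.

0.216

C = D/d = 8.4/1.77 = 4.7458; K_W = (4C−1)/(4C−4)+0.615/C = 1.3298; K_s = 1+0.5/C = 1.1054
F_a = (F_max−F_min)/2 = 106 N; F_m = (F_max+F_min)/2 = 250 N
τ_a = K_W·8F_aD/(πd³) = 1.3298 × 408.89 = 543.75 MPa
τ_m = K_s·8F_mD/(πd³) = 1.1054 × 964.36 = 1066 MPa
Goodman: 1/n_f = τ_a/S_se + τ_m/S_su = 543.75/225 + 1066/483 = 2.41665 + 2.20696 = 4.6236
n_f = 1/4.6236 = 0.2163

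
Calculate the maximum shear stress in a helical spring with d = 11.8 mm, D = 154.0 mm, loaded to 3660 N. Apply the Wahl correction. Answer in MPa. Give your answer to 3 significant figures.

Spring index C = D/d = 154.0/11.8 = 13.0508
K_W = (4C−1)/(4C−4) + 0.615/C = 51.203/48.203 + 0.0471 = 1.1094
τ₀ = 8FD/(πd³) = 8·3660·154.0/(π·11.8³) = 4.50912e+06/5161.7 = 873.57 MPa
τ_max = K·τ₀ = 1.1094 × 873.57 = 969.1 MPa

969 MPa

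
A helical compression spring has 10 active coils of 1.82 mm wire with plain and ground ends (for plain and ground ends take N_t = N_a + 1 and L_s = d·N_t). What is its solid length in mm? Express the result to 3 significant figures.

plain and ground ends: N_t = N_a + 1 = 10 + 1 = 11
L_s = d·N_t = 1.82 × 11 = 20.02 mm

20.0 mm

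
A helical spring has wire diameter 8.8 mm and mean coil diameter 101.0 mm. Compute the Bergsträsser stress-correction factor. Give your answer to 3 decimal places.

1.117

C = D/d = 101.0/8.8 = 11.4773
K_B = (4C+2)/(4C−3) = 47.909/42.909 = 1.1165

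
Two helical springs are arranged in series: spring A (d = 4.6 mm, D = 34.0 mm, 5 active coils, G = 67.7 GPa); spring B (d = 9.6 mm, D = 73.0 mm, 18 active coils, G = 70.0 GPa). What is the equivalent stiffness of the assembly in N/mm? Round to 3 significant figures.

6.85 N/mm

k_A = Gd⁴/(8D³N_a) = (67.7×10³)(4.6⁴)/(8·34.0³·5) = 19.281 N/mm
k_B = Gd⁴/(8D³N_a) = (70.0×10³)(9.6⁴)/(8·73.0³·18) = 10.613 N/mm
Series: 1/k_eq = 1/19.281 + 1/10.613 = 0.14609; k_eq = 6.8453 N/mm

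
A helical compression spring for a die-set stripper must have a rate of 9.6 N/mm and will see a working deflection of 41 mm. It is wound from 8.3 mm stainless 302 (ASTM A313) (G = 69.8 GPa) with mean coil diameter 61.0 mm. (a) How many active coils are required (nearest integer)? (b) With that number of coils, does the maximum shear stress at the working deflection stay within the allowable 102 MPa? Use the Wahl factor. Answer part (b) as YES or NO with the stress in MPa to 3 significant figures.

N_a = Gd⁴/(8D³k) = (69.8×10³)(8.3⁴)/(8·61.0³·9.6) = 19 → N_a = 19
Actual rate k = Gd⁴/(8D³·19) = 9.6014 N/mm
Working load F = kδ = 9.6014·41 = 393.66 N
C = 61.0/8.3 = 7.3494; K_W = (4C−1)/(4C−4)+0.615/C = 1.2018
τ_max = K_W·8FD/(πd³) = 1.2018·106.94 = 128.52 MPa
τ_max > 102 MPa → exceeds allowable

(a) 19 coils; (b) NO, τ_max = 129 MPa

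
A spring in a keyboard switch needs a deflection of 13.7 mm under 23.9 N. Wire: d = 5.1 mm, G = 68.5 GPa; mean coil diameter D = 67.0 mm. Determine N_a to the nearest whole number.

Required rate k = F/δ = 23.9/13.7 = 1.7445 N/mm
N_a = Gd⁴/(8D³k) = (68.5×10³ × 5.1⁴)/(8 × 67.0³ × 1.7445)
    = 4.63416e+07 / 4.19751e+06 = 11.04 → 11 coils

11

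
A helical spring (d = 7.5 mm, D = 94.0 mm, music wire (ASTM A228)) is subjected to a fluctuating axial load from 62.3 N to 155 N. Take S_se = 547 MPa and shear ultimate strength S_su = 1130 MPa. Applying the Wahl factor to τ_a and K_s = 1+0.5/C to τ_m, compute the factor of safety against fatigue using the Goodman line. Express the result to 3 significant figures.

9.07

C = D/d = 94.0/7.5 = 12.5333; K_W = (4C−1)/(4C−4)+0.615/C = 1.1141; K_s = 1+0.5/C = 1.0399
F_a = (F_max−F_min)/2 = 46.35 N; F_m = (F_max+F_min)/2 = 108.65 N
τ_a = K_W·8F_aD/(πd³) = 1.1141 × 26.299 = 29.299 MPa
τ_m = K_s·8F_mD/(πd³) = 1.0399 × 61.647 = 64.107 MPa
Goodman: 1/n_f = τ_a/S_se + τ_m/S_su = 29.299/547 + 64.107/1130 = 0.05356 + 0.05673 = 0.1103
n_f = 1/0.1103 = 9.067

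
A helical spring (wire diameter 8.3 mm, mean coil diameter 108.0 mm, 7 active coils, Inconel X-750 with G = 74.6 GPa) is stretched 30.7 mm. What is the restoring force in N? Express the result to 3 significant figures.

k = Gd⁴/(8D³N_a) = (74.6×10³)(8.3⁴)/(8·108.0³·7) = 5.0187 N/mm
F = k·δ = 5.0187 × 30.7 = 154.07 N

154 N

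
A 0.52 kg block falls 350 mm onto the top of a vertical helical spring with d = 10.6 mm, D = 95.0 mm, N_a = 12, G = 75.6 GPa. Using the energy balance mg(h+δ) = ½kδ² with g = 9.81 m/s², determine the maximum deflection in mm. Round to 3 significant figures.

k = Gd⁴/(8D³N_a) = (75.6×10³)(10.6⁴)/(8·95.0³·12) = 11.596 N/mm
W = mg = 0.52 × 9.81 = 5.1012 N
½kδ² − Wδ − Wh = 0 → δ = (W + √(W² + 2kWh))/k
δ = (5.1012 + √(26.022 + 41407))/11.596 = (5.1012 + 203.55)/11.596 = 17.994 mm

18.0 mm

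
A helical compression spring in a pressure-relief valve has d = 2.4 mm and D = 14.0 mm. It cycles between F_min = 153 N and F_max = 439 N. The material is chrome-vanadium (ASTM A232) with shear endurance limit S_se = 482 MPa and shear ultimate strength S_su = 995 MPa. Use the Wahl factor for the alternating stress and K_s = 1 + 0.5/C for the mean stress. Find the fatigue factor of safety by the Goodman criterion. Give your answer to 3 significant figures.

0.556

C = D/d = 14.0/2.4 = 5.8333; K_W = (4C−1)/(4C−4)+0.615/C = 1.2606; K_s = 1+0.5/C = 1.0857
F_a = (F_max−F_min)/2 = 143 N; F_m = (F_max+F_min)/2 = 296 N
τ_a = K_W·8F_aD/(πd³) = 1.2606 × 368.78 = 464.89 MPa
τ_m = K_s·8F_mD/(πd³) = 1.0857 × 763.35 = 828.78 MPa
Goodman: 1/n_f = τ_a/S_se + τ_m/S_su = 464.89/482 + 828.78/995 = 0.96450 + 0.83295 = 1.7974
n_f = 1/1.7974 = 0.5563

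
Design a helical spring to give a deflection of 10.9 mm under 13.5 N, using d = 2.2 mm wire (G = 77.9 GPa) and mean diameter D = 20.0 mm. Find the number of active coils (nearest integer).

Required rate k = F/δ = 13.5/10.9 = 1.2385 N/mm
N_a = Gd⁴/(8D³k) = (77.9×10³ × 2.2⁴)/(8 × 20.0³ × 1.2385)
    = 1.82485e+06 / 79266.1 = 23.02 → 23 coils

23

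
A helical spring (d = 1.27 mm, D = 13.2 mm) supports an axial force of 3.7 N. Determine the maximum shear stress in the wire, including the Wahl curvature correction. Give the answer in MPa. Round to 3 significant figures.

Spring index C = D/d = 13.2/1.27 = 10.3937
K_W = (4C−1)/(4C−4) + 0.615/C = 40.575/37.575 + 0.0592 = 1.1390
τ₀ = 8FD/(πd³) = 8·3.7·13.2/(π·1.27³) = 390.72/6.4352 = 60.716 MPa
τ_max = K·τ₀ = 1.1390 × 60.716 = 69.156 MPa

69.2 MPa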